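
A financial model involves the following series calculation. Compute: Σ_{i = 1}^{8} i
Using formula: Σ i^1=n(n + 1)/2=8·9/2=36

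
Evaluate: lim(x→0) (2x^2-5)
Polynomial is continuous, so substitute x = 0:
2·0^2 - 5 = -5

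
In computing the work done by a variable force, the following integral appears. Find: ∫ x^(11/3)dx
Power rule: ∫ x^(11/3) dx = x^(14/3)/(14/3) + C

Answer: (3/14)·x^(14/3) + C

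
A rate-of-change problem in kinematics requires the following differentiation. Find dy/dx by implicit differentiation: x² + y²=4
Differentiate both sides: 2x+2y·(dy/dx) = 0
Solve: dy/dx = -2x/(2y) = -x/y

Answer: dy/dx = -x/y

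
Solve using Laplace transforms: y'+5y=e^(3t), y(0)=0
Take L: sY - 0+5Y=1/(s-3)
Y(s+5)=1/(s-3)+0
Y=1/((s-3)(s+5))+0/(s+5)
Partial fractions: 1/((s-3)(s+5))=(1/8)/(s-3) - (1/8)/(s+5)
So Y=(1/8)/(s-3) - (1/8)/(s+5)
Inverse Laplace transform (L^(-1){1/(s-3)}=e^(3t), L^(-1){1/(s+5)}=e^(-5t)):

Answer: y(t)=(1/8)·e^(3t) - (1/8)·e^(-5t)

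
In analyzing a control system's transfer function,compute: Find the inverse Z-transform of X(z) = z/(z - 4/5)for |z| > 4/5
Standard pair: z/(z-a) <-> a^n*u[n] for causal signals
With a = 4/5: x[n] = (4/5)^n*u[n]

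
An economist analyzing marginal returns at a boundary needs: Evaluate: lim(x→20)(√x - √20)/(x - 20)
Multiply by conjugate (√x + √20)/(√x + √20):
=(x - 20)/((x - 20)(√x + √20))=1/(√x + √20)
As x → 20: 1/(2√20)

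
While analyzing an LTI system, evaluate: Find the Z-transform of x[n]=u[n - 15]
Using the time-shift property: Z{u[n-15]}=z^(-15) * z/(z-1)
=z^(-14)/(z-1)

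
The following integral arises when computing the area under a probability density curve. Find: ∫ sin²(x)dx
Using identity sin²(u)=(1 - cos(2u))/2:
∫ (1 - cos(2x))/2 dx=x/2 - sin(2x)/4 + C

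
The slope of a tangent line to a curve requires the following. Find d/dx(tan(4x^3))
Chain rule: d/dx[tan(u)]=sec²(u)·u' where u=4x^3
u'=12x^2

Answer: 12x^2·sec²(4x^3)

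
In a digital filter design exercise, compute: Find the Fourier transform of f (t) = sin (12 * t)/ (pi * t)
sin(W*t)/(pi*t) = (W/pi)*sinc(W*t/pi) is the impulse response of the ideal low-pass filter with cutoff W (here W = 12).
Its Fourier transform is a rectangular function:
F(omega) = 1 for |omega| < 12, 0 otherwise

Answer: rect(omega/24) [i.e., 1 for |omega| < 12, 0 otherwise]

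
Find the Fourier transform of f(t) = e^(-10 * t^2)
The Fourier transform of a Gaussian e^(-a*t^2) is sqrt(pi/a)*e^(-omega^2/(4a)).
With a = 10: F(omega) = sqrt(pi/10)*e^(-omega^2/40)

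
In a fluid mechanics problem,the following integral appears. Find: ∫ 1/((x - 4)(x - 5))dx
Partial fractions: 1/((x-4)(x-5)) = A/(x-4)+B/(x-5)
A = -1, B = 1
∫ [-1· 1/(x-4)+1· 1/(x-5)] dx
= (1)[ln|x-5| - ln|x-4|]+C

Answer: ln|(x-5)/(x-4)|+C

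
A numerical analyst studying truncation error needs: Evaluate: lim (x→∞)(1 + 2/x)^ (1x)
Rewrite as [(1+2/x)^x]^1.
lim(1+2/x)^x = e^2, so limit = (e^2)^1 = e^2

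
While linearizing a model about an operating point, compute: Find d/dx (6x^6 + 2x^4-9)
Power rule: d/dx(ax^n) = n·a·x^(n-1)
Term by term: 36·x^5 + 8·x^3

Answer: 36x^5 + 8x^3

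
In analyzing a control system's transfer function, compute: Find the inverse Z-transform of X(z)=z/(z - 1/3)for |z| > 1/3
Standard pair: z/(z-a) <-> a^n*u[n] for causal signals
With a = 1/3: x[n] = (1/3)^n*u[n]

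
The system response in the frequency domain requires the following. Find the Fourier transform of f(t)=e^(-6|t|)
Using the standard pair: F{e^(-a|t|)}=2a/(a^2+omega^2)
With a=6: F(omega)=12/(36+omega^2)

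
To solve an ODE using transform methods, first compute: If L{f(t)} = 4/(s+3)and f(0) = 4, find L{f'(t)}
L{f'(t)}=s·F(s) - f(0)=4s/(s+3)-4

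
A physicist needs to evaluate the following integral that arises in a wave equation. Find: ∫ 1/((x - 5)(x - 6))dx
Partial fractions: 1/((x-5)(x-6)) = A/(x-5) + B/(x-6)
A = -1, B = 1
∫ [-1· 1/(x-5) + 1· 1/(x-6)] dx
= (1)[ln|x-6| - ln|x-5|] + C

Answer: ln|(x-6)/(x-5)| + C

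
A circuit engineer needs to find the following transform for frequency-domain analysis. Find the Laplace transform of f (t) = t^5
L{t^n}=n!/s^(n+1)
L{t^5}=5!/s^6=120/s^6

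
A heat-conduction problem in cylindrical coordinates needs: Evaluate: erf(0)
erf(0) = 0 (error function is odd and erf(0) = 0 by definition)

Answer: 0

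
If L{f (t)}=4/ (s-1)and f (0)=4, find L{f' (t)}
L{f'(t)} = s·F(s) - f(0) = 4s/(s-1)-4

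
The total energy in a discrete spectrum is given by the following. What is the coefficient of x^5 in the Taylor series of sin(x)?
sin(x)=Σ (-1)^k x^(2k + 1)/(2k + 1)!
For x^5: (-1)^2/5!=1/120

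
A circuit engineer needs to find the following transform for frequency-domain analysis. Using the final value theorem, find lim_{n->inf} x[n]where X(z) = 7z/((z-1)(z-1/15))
Final value theorem: lim x[n] = lim_{z->1} (z-1) * X(z)
(z-1) * X(z) = 7z/(z-1/15)
As z->1: 7/(1 - 1/15) = 7/(14/15) = 15/2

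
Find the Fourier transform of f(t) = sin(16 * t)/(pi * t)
sin(W*t)/(pi*t) = (W/pi)*sinc(W*t/pi) is the impulse response of the ideal low-pass filter with cutoff W (here W = 16).
Its Fourier transform is a rectangular function:
F(omega) = 1 for |omega| < 16, 0 otherwise

Answer: rect(omega/32) [i.e., 1 for |omega| < 16, 0 otherwise]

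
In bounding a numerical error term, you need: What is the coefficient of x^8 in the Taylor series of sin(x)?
sin(x) has only odd powers. Coefficient of x^8=0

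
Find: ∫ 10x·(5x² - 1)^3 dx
Let u = 5x² - 1, du = 10x dx
∫ u^3 du = u^4/4+C

Answer: (5x² - 1)^4/4+C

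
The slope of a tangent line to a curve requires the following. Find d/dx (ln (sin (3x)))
Chain rule: d/dx[ln(u)] = u'/u where u = sin(3x)
u' = 3cos(3x)

Answer: (3cos(3x))/(sin(3x))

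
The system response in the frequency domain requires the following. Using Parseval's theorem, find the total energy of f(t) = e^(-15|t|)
Parseval's theorem: E=integral |f(t)|^2 dt=(1/2pi) integral |F(omega)|^2 domega
E=integral_{-inf}^{inf} e^(-30|t|) dt=2 * integral_0^inf e^(-30t) dt=2/(2 * 15)=1/15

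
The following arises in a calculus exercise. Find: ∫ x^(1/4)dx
Power rule: ∫ x^(1/4) dx=x^(5/4)/(5/4) + C

Answer: (4/5)·x^(5/4) + C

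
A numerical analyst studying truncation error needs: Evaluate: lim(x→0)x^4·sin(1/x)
Squeeze theorem: -|x^4| ≤ x^4·sin(1/x) ≤ |x^4|
Since x^4 → 0 as x → 0, by squeeze theorem the limit is 0

Answer: 0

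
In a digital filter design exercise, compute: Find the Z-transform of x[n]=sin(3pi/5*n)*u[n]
Z{sin(w0*n)*u[n]}=z*sin(w0)/(z^2-2z*cos(w0)+1)
With w0=3pi/5: X(z)=z*sin(3pi/5)/(z^2-2z*cos(3pi/5)+1)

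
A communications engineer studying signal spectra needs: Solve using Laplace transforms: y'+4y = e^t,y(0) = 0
Take L: sY - 0 + 4Y=1/(s-1)
Y(s + 4)=1/(s-1) + 0
Y=1/((s-1)(s + 4)) + 0/(s + 4)
Partial fractions: 1/((s-1)(s + 4))=(1/5)/(s-1) - (1/5)/(s + 4)
So Y=(1/5)/(s-1) - (1/5)/(s + 4)
Inverse Laplace transform (L^(-1){1/(s-1)}=e^t, L^(-1){1/(s + 4)}=e^(-4t)):

Answer: y(t)=(1/5)·e^t - (1/5)·e^(-4t)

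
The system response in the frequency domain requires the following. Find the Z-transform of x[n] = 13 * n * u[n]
Z{n*u[n]} = z/(z-1)^2
By linearity: Z{13*n*u[n]} = 13z/(z-1)^2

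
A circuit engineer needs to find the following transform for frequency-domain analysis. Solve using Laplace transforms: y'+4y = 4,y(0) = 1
Take L of both sides: sY(s)-1+4Y(s) = 4/s
Y(s)(s+4) = 4/s+1
Y(s) = 4/(s(s+4))+1/(s+4)
Partial fractions: 4/(s(s+4)) = 1/s - 1/(s+4)
So Y(s) = 1/s
Inverse transform (L^(-1){1/s} = 1, L^(-1){1/(s+4)} = e^(-4t)):

Answer: y(t) = 1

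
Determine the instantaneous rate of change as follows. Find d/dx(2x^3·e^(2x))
Product rule: (fg)'=f'g + fg'
f=2x^3, f'=6x^2
g=e^(2x), g'=2·e^(2x)

Answer: 6x^2·e^(2x) + 4x^3·e^(2x)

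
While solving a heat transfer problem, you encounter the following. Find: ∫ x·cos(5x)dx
By parts: u = x, dv = cos(5x) dx
du = dx, v = sin(5x)/5
= x·sin(5x)/5 + cos(5x)/5² + C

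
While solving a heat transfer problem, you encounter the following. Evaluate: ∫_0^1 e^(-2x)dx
Antiderivative: (1/(-2))e^(-2x)
Evaluate: (1/(-2))(e^-2 - 1)

Answer: (e^-2 - 1)/(-2)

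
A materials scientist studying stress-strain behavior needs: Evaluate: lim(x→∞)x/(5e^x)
Apply L'Hôpital 1 times (∞/∞ each time):
Eventually get 1!/(5e^x) → 0

Answer: 0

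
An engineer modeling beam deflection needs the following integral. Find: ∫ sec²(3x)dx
Since d/dx[tan(3x)]=3sec²(3x), integral=tan(3x)/3+C

Answer: (1/3)tan(3x)+C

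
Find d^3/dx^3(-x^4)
Apply power rule 3 times:
d^1: -4x^3
d^2: -12x^2
d^3: -24x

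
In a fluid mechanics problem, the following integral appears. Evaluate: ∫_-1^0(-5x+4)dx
Step 1: Find antiderivative F(x)=(-5/2)x^2 + 4x
Step 2: F(0) - F(-1)=0 - (-13/2)=13/2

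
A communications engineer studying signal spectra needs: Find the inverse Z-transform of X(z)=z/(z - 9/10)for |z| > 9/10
Standard pair: z/(z-a) <-> a^n*u[n] for causal signals
With a = 9/10: x[n] = (9/10)^n*u[n]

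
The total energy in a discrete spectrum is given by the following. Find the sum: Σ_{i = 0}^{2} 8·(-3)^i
Geometric series: S = a(1 - r^n)/(1 - r)
a = 8, r = -3, n = 3
S = 8(1 + 27)/4 = 56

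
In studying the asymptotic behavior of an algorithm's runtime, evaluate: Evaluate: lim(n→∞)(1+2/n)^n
This is the definition of e^2: lim(1 + 2/n)^n=e^2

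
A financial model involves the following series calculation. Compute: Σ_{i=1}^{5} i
Using formula: Σ i^1=n(n + 1)/2=5·6/2=15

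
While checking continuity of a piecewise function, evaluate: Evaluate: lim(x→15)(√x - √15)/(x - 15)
Multiply by conjugate (√x+√15)/(√x+√15):
=(x - 15)/((x - 15)(√x+√15))=1/(√x+√15)
As x → 15: 1/(2√15)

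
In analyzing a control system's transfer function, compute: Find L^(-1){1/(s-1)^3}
L^(-1){1/(s-a)^n} = t^(n-1)·e^(at)/(n-1)!
Here a = 1, n = 3: t^2·e^(t)/2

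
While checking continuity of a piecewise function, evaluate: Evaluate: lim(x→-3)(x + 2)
Polynomial is continuous, so substitute x = -3:
1·(-3) + 2 = -1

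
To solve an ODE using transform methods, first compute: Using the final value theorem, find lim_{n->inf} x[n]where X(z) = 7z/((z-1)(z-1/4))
Final value theorem: lim x[n]=lim_{z->1} (z-1) * X(z)
(z-1) * X(z)=7z/(z-1/4)
As z->1: 7/(1-1/4)=7/(3/4)=28/3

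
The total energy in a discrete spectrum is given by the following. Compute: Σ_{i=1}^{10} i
Using formula: Σ i^1 = n(n+1)/2 = 10·11/2 = 55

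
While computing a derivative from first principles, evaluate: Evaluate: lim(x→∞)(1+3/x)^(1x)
Rewrite as [(1 + 3/x)^x]^1.
lim(1 + 3/x)^x=e^3, so limit=(e^3)^1=e^3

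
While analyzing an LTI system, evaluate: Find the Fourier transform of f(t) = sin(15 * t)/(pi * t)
sin(W * t)/(pi * t)=(W/pi) * sinc(W * t/pi) is the impulse response of the ideal low-pass filter with cutoff W (here W=15).
Its Fourier transform is a rectangular function:
F(omega)=1 for |omega| < 15, 0 otherwise

Answer: rect(omega/30) [i.e., 1 for |omega| < 15, 0 otherwise]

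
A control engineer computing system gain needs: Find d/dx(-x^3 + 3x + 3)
Power rule: d/dx(ax^n)=n·a·x^(n-1)
Term by term: -3·x^2 + 3

Answer: -3x^2 + 3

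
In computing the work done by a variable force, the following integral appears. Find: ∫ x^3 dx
Using power rule: ∫ x^3 dx = 1/4 x^4+C = (1/4)x^4+C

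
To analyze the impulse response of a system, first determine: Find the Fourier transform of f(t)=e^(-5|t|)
Using the standard pair: F{e^(-a|t|)} = 2a/(a^2+omega^2)
With a = 5: F(omega) = 10/(25+omega^2)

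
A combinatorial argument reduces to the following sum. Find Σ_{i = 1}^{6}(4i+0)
= 4·Σ i+0·6 = 4·21+0 = 84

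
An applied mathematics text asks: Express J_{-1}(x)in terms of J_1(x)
For integer n: J_{-n}(x) = (-1)^n J_n(x)
With n = 1: J_{-1}(x) = (-1)^1 J_1(x) = -J_1(x)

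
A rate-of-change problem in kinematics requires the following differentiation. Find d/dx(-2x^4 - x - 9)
Power rule: d/dx(ax^n) = n·a·x^(n-1)
Term by term: -8·x^3 - 1

Answer: -8x^3 - 1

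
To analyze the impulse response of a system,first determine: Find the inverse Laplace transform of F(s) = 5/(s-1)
L^(-1){5/(s-a)}=c·e^(at)
Here a=1, c=5

Answer: 5e^(t)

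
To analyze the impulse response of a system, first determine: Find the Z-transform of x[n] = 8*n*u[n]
Z{n*u[n]}=z/(z-1)^2
By linearity: Z{8*n*u[n]}=8z/(z-1)^2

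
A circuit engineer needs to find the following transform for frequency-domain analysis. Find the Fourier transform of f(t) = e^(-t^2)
The Fourier transform of a Gaussian e^(-t^2) is sqrt(pi)*e^(-omega^2/4).
With a=1: F(omega)=sqrt(pi)*e^(-omega^2/4)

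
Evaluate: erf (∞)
erf(∞)=1 (the error function converges to 1)

Answer: 1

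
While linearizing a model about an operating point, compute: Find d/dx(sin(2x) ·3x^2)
Product rule: (fg)' = f'g+fg'
f = sin(2x), f' = 2·cos(2x)
g = 3x^2, g' = 6x

Answer: 6·cos(2x)·x^2+6·sin(2x)·x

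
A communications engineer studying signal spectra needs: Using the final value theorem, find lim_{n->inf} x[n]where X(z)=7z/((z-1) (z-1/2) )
Final value theorem: lim x[n] = lim_{z->1} (z-1) * X(z)
(z-1) * X(z) = 7z/(z-1/2)
As z->1: 7/(1 - 1/2) = 7/(1/2) = 14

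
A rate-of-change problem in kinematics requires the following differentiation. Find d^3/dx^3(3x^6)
Apply power rule 3 times:
d^1: 18x^5
d^2: 90x^4
d^3: 360x^3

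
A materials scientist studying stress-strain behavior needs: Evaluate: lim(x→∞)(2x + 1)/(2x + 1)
Divide numerator and denominator by x:
lim (2 + 1/x)/(2 + 1/x)=1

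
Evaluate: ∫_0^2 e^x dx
Antiderivative: e^x
Evaluate: (e^2-1)

Answer: e^2-1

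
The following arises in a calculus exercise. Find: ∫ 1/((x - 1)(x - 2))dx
Partial fractions: 1/((x-1)(x-2))=A/(x-1) + B/(x-2)
A=-1, B=1
∫ [-1· 1/(x-1) + 1· 1/(x-2)] dx
=(1)[ln|x-2| - ln|x-1|] + C

Answer: ln|(x-2)/(x-1)| + C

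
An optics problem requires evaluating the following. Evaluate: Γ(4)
Γ(n) = (n-1)! for positive integers
Γ(4) = 3! = 6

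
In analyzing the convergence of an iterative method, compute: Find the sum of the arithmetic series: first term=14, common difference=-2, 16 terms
Last term: a_n=14 + (16 - 1)·-2=-16
Sum=n(a_1 + a_n)/2=16(14 + (-16))/2=-16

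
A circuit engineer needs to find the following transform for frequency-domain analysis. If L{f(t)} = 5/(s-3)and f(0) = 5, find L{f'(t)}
L{f'(t)} = s·F(s) - f(0) = 5s/(s-3) - 5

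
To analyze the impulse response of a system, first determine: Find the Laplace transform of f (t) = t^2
L{t^n}=n!/s^(n+1)
L{t^2}=2!/s^3=2/s^3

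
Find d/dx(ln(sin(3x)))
Chain rule: d/dx[ln(u)]=u'/u where u=sin(3x)
u'=3cos(3x)

Answer: (3cos(3x))/(sin(3x))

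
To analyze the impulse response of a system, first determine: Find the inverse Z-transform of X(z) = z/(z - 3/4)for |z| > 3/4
Standard pair: z/(z-a) <-> a^n * u[n] for causal signals
With a=3/4: x[n]=(3/4)^n * u[n]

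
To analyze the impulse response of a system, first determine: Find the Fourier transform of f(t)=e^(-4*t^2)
The Fourier transform of a Gaussian e^(-a * t^2) is sqrt(pi/a) * e^(-omega^2/(4a)).
With a=4: F(omega)=sqrt(pi)/2 * e^(-omega^2/16)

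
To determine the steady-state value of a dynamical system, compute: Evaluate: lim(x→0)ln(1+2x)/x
L'Hôpital (0/0): lim 2/(1 + 2x) / 1 = 2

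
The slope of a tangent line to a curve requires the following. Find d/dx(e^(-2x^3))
Chain rule: d/dx[e^u]=e^u · u' where u=-2x^3
u'=-6x^2

Answer: -6x^2·e^(-2x^3)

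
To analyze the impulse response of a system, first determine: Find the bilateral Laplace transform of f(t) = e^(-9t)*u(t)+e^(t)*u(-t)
For e^(-9t) * u(t): L = 1/(s+9), Re(s) > -9
For e^(t) * u(-t): L = -1/(s-1), Re(s) < 1
Combined: F(s) = 1/(s+9)-1/(s-1), -9 < Re(s) < 1

Answer: 1/(s+9)-1/(s-1), ROC: -9 < Re(s) < 1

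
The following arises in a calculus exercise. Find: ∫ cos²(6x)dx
Using identity cos²(u)=(1 + cos(2u))/2:
∫ (1 + cos(12x))/2 dx=x/2 + sin(12x)/24 + C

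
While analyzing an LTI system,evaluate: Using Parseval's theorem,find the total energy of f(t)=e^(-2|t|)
Parseval's theorem: E = integral |f(t)|^2 dt = (1/2pi) integral |F(omega)|^2 domega
E = integral_{-inf}^{inf} e^(-4|t|) dt = 2*integral_0^inf e^(-4t) dt = 2/(2*2) = 1/2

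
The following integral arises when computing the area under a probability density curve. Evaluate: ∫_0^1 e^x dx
Antiderivative: e^x
Evaluate: (e^1-1)

Answer: e^1-1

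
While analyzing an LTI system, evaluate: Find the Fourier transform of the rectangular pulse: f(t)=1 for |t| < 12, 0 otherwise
F(omega) = integral from -12 to 12 of e^(-j*omega*t) dt
= 2*sin(12*omega)/omega = 24*sinc(12*omega/pi)

Answer: 2*sin(12*omega)/omega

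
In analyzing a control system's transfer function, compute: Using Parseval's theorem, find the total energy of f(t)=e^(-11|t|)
Parseval's theorem: E = integral |f(t)|^2 dt = (1/2pi) integral |F(omega)|^2 domega
E = integral_{-inf}^{inf} e^(-22|t|) dt = 2 * integral_0^inf e^(-22t) dt = 2/(2 * 11) = 1/11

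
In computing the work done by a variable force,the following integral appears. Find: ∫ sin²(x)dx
Using identity sin²(u)=(1 - cos(2u))/2:
∫ (1 - cos(2x))/2 dx=x/2 - sin(2x)/4+C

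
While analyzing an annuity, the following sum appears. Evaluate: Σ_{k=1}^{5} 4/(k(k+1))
Partial fractions: 4/(k(k + 1)) = 4/k - 4/(k + 1)
Telescoping sum: 4(1 - 1/6) = 4·5/6

Answer: 10/3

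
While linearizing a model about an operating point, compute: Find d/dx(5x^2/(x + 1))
Quotient rule: (f/g)' = (f'g - fg')/g²
f = 5x^2, f' = 10x
g = x+1, g' = 1

Answer: (10x·(x+1)-5x^2)/(x+1)²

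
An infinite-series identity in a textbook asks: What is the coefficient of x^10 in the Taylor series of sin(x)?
sin(x) has only odd powers. Coefficient of x^10=0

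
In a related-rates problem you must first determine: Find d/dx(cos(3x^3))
Chain rule: d/dx[cos(u)]=-sin(u)·u' where u=3x^3
u'=9x^2

Answer: -9x^2·sin(3x^3)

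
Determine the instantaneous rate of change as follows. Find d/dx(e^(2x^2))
Chain rule: d/dx[e^u] = e^u · u' where u = 2x^2
u' = 4x

Answer: 4x·e^(2x^2)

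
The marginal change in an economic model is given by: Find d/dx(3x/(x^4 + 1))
Quotient rule: (f/g)'=(f'g - fg')/g²
f=3x, f'=3
g=x^4+1, g'=4x^3

Answer: (3·(x^4+1)-12x^4)/(x^4+1)²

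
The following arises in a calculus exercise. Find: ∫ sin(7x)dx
Using substitution u = 7x: ∫ sin(u) du/7 = -cos(u)/7 + C

Answer: (-1/7)cos(7x) + C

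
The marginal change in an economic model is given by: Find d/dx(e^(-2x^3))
Chain rule: d/dx[e^u] = e^u · u' where u = -2x^3
u' = -6x^2

Answer: -6x^2·e^(-2x^3)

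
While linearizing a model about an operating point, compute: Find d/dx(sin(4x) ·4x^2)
Product rule: (fg)'=f'g+fg'
f=sin(4x), f'=4·cos(4x)
g=4x^2, g'=8x

Answer: 16·cos(4x)·x^2+8·sin(4x)·x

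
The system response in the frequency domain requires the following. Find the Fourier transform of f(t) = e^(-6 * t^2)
The Fourier transform of a Gaussian e^(-a*t^2) is sqrt(pi/a)*e^(-omega^2/(4a)).
With a = 6: F(omega) = sqrt(pi/6)*e^(-omega^2/24)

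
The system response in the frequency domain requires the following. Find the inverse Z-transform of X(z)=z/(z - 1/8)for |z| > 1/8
Standard pair: z/(z-a) <-> a^n * u[n] for causal signals
With a=1/8: x[n]=(1/8)^n * u[n]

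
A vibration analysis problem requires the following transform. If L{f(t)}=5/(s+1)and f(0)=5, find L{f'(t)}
L{f'(t)}=s·F(s) - f(0)=5s/(s+1)-5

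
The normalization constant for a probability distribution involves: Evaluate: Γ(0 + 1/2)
Γ(1/2) = √π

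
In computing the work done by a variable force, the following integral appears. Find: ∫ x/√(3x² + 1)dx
Let u=3x² + 1, du=6x dx
∫ (1/6)·u^(-1/2) du=√u/3 + C

Answer: √(3x² + 1)/3 + C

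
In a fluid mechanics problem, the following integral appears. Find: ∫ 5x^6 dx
Using power rule: ∫ 5x^6 dx=5/7 x^7 + C=(5/7)x^7 + C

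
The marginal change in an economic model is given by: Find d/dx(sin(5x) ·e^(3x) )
Product rule: (fg)' = f'g+fg'
f = sin(5x), f' = 5·cos(5x)
g = e^(3x), g' = 3·e^(3x)

Answer: 5·cos(5x)·e^(3x)+3·sin(5x)·e^(3x)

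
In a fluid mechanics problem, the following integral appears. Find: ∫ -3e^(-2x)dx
Since d/dx[e^(-2x)] = -2e^(-2x), we get 3/2 e^(-2x)+C

Answer: (3/2)e^(-2x)+C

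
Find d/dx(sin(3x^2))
Chain rule: d/dx[sin(u)]=cos(u)·u' where u=3x^2
u'=6x

Answer: 6x·cos(3x^2)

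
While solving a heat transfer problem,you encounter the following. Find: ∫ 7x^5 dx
Using power rule: ∫ 7x^5 dx = 7/6 x^6 + C = (7/6)x^6 + C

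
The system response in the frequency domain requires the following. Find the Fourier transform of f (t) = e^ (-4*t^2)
The Fourier transform of a Gaussian e^(-a * t^2) is sqrt(pi/a) * e^(-omega^2/(4a)).
With a=4: F(omega)=sqrt(pi)/2 * e^(-omega^2/16)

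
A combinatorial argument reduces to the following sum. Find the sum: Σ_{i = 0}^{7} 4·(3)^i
Geometric series: S=a(1 - r^n)/(1 - r)
a=4, r=3, n=8
S=4(1 - 6561)/-2=13120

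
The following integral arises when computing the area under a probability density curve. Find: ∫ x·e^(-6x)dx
Integration by parts: u=x, dv=e^(-6x) dx
du=dx, v=e^(-6x)/(-6)
=x·e^(-6x)/(-6) - ∫ e^(-6x)/(-6) dx
=x·e^(-6x)/(-6) - e^(-6x)/36+C

Answer: e^(-6x)(x/(-6)-1/36)+C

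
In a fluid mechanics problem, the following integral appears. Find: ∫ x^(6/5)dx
Power rule: ∫ x^(6/5) dx = x^(11/5)/(11/5)+C

Answer: (5/11)·x^(11/5)+C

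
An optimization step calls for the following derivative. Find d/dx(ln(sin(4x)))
Chain rule: d/dx[ln(u)] = u'/u where u = sin(4x)
u' = 4cos(4x)

Answer: (4cos(4x))/(sin(4x))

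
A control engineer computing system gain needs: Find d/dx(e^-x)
Chain rule: d/dx[e^u]=e^u · u' where u=-x
u'=-1

Answer: -1·e^-x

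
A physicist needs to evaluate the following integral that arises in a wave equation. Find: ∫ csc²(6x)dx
Since d/dx[-cot(6x)] = 6csc²(6x), integral = -cot(6x)/6+C

Answer: (-1/6)cot(6x)+C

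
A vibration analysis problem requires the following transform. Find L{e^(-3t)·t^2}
First shifting: L{e^(at)f(t)} = F(s-a)
L{t^2} = 2/s^3
Shift s → s + 3: 2/(s + 3)^3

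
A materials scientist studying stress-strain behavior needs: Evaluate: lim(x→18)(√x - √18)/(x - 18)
Multiply by conjugate (√x+√18)/(√x+√18):
= (x - 18)/((x - 18)(√x+√18)) = 1/(√x+√18)
As x → 18: 1/(2√18)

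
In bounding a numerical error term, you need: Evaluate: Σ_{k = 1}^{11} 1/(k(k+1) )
Partial fractions: 1/(k(k + 1))=1/k - 1/(k + 1)
Telescoping sum: 1(1 - 1/12)=1·11/12

Answer: 11/12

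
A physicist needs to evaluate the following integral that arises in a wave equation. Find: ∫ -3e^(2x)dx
Since d/dx[e^(2x)] = 2e^(2x), we get -3/2 e^(2x) + C

Answer: (-3/2)e^(2x) + C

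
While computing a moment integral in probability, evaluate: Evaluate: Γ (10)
Γ(n)=(n-1)! for positive integers
Γ(10)=9!=362880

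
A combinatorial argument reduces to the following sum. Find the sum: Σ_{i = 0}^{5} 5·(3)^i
Geometric series: S = a(1 - r^n)/(1 - r)
a = 5, r = 3, n = 6
S = 5(1 - 729)/-2 = 1820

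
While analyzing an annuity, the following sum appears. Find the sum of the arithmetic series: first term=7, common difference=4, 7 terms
Last term: a_n = 7 + (7 - 1)·4 = 31
Sum = n(a_1 + a_n)/2 = 7(7 + 31)/2 = 133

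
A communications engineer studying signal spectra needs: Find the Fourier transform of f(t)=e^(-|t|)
Using the standard pair: F{e^(-a|t|)} = 2a/(a^2+omega^2)
With a = 1: F(omega) = 2/(1+omega^2)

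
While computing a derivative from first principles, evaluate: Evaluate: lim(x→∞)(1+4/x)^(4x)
Rewrite as [(1 + 4/x)^x]^4.
lim(1 + 4/x)^x=e^4, so limit=(e^4)^4=e^16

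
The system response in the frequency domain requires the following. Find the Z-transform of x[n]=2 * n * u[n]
Z{n * u[n]}=z/(z-1)^2
By linearity: Z{2 * n * u[n]}=2z/(z-1)^2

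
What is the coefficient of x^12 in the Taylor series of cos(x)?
cos(x) = Σ (-1)^k x^(2k)/(2k)!
For x^12: (-1)^6/12! = 1/479001600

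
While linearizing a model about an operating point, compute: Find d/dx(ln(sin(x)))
Chain rule: d/dx[ln(u)] = u'/u where u = sin(x)
u' = cos(x)

Answer: (cos(x))/(sin(x))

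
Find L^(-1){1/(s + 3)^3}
L^(-1){1/(s-a)^n} = t^(n-1)·e^(at)/(n-1)!
Here a = -3, n = 3: t^2·e^(-3t)/2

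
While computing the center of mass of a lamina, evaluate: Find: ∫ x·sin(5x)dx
By parts: u=x, dv=sin(5x) dx
du=dx, v=-cos(5x)/5
=-x·cos(5x)/5+sin(5x)/5²+C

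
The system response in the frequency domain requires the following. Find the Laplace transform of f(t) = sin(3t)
L{sin(wt)} = w/(s²+w²)
L{sin(3t)} = 3/(s²+9)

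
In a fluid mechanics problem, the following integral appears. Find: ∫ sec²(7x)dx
Since d/dx[tan(7x)]=7sec²(7x), integral=tan(7x)/7 + C

Answer: (1/7)tan(7x) + C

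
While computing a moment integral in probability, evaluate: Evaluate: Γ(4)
Γ(n)=(n-1)! for positive integers
Γ(4)=3!=6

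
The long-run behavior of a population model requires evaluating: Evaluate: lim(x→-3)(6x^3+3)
Polynomial is continuous, so substitute x=-3:
6·(-3)^3+3=-159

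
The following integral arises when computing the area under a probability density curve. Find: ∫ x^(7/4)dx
Power rule: ∫ x^(7/4) dx=x^(11/4)/(11/4)+C

Answer: (4/11)·x^(11/4)+C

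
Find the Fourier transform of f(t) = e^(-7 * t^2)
The Fourier transform of a Gaussian e^(-a * t^2) is sqrt(pi/a) * e^(-omega^2/(4a)).
With a=7: F(omega)=sqrt(pi/7) * e^(-omega^2/28)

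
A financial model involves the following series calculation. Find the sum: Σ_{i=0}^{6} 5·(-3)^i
Geometric series: S = a(1 - r^n)/(1 - r)
a = 5, r = -3, n = 7
S = 5(1 + 2187)/4 = 2735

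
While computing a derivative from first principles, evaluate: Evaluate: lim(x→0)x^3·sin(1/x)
Squeeze theorem: -|x^3| ≤ x^3·sin(1/x) ≤ |x^3|
Since x^3 → 0 as x → 0, by squeeze theorem the limit is 0

Answer: 0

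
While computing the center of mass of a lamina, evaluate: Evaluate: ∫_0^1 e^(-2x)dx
Antiderivative: (1/(-2))e^(-2x)
Evaluate: (1/(-2))(e^-2 - 1)

Answer: (e^-2 - 1)/(-2)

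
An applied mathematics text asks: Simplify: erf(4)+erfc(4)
By definition erfc(x)=1 - erf(x)
erf(4)+erfc(4)=erf(4)+1 - erf(4)=1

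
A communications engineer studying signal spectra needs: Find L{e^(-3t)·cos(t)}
First shifting: L{e^(at)f(t)} = F(s-a)
L{cos(t)} = s/(s²+1)
Shift: (s+3)/((s+3)²+1)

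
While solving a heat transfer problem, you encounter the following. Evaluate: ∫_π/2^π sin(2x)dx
Antiderivative: -cos(2x)/2
Evaluate at bounds: [-cos(2·π)/2] - [-cos(2·π/2)/2]
=(-(1)+(-1))/2=-1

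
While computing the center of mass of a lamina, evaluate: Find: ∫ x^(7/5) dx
Power rule: ∫ x^(7/5) dx=x^(12/5)/(12/5) + C

Answer: (5/12)·x^(12/5) + C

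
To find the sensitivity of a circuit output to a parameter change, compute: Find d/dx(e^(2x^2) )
Chain rule: d/dx[e^u] = e^u · u' where u = 2x^2
u' = 4x

Answer: 4x·e^(2x^2)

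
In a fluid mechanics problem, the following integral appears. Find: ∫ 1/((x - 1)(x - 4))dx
Partial fractions: 1/((x-1)(x-4))=A/(x-1)+B/(x-4)
A=-1/3, B=1/3
∫ [-1/3· 1/(x-1)+1/3· 1/(x-4)] dx
=(1/3)[ln|x-4| - ln|x-1|]+C

Answer: (1/3)·ln|(x-4)/(x-1)|+C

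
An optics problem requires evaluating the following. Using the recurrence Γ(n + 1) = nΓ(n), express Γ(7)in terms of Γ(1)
Γ(7)=6Γ(6)=6·5Γ(5)=...=6!·Γ(1)=720·Γ(1)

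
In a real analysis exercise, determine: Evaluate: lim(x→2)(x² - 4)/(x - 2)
Factor: (x² - 4)=(x-2)(x+2)
Cancel (x-2): lim(x→2) (x+2)=4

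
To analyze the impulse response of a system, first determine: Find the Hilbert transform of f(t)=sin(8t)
The Hilbert transform shifts each frequency component by -pi/2.
H{sin(wt)} = -cos(wt)
With w = 8: H{sin(8t)} = -cos(8t)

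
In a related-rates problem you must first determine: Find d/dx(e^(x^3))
Chain rule: d/dx[e^u] = e^u · u' where u = x^3
u' = 3x^2

Answer: 3x^2·e^(x^3)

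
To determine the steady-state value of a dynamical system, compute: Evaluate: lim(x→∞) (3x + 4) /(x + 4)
Divide numerator and denominator by x:
lim (3+4/x)/(1+4/x) = 3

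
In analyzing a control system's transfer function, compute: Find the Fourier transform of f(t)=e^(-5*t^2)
The Fourier transform of a Gaussian e^(-a * t^2) is sqrt(pi/a) * e^(-omega^2/(4a)).
With a = 5: F(omega) = sqrt(pi/5) * e^(-omega^2/20)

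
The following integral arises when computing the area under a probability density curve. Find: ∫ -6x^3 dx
Using power rule: ∫ -6x^3 dx=-6/4 x^4+C=(-3/2)x^4+C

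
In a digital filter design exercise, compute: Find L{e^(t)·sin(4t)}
First shifting: L{e^(at)f(t)} = F(s-a)
L{sin(4t)} = 4/(s²+16)
Shift: 4/((s-1)²+16)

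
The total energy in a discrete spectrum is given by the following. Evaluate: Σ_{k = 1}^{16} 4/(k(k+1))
Partial fractions: 4/(k(k + 1))=4/k - 4/(k + 1)
Telescoping sum: 4(1 - 1/17)=4·16/17

Answer: 64/17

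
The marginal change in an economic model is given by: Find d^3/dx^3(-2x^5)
Apply power rule 3 times:
d^1: -10x^4
d^2: -40x^3
d^3: -120x^2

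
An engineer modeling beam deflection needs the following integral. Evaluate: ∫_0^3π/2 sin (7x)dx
Antiderivative: -cos(7x)/7
Evaluate at bounds: [-cos(7·3π/2)/7] - [-cos(7·0)/7]
=(-(0)+(1))/7=1/7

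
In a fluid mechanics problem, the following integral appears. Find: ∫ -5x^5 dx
Using power rule: ∫ -5x^5 dx = -5/6 x^6 + C = (-5/6)x^6 + C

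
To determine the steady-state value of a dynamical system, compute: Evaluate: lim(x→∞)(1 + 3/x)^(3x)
Rewrite as [(1 + 3/x)^x]^3.
lim(1 + 3/x)^x = e^3, so limit = (e^3)^3 = e^9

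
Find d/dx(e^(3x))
Chain rule: d/dx[e^u]=e^u · u' where u=3x
u'=3

Answer: 3·e^(3x)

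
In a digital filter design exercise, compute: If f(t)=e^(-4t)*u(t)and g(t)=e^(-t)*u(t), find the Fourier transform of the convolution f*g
By the convolution theorem: F{f*g} = F(omega)*G(omega)
F(omega) = 1/(4 + j*omega), G(omega) = 1/(1 + j*omega)
F{f*g} = 1/((4 + j*omega)(1 + j*omega))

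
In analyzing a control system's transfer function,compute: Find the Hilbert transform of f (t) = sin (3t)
The Hilbert transform shifts each frequency component by -pi/2.
H{sin(wt)} = -cos(wt)
With w = 3: H{sin(3t)} = -cos(3t)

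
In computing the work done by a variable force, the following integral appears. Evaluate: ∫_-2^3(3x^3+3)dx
Step 1: Find antiderivative F(x)=(3/4)x^4 + 3x
Step 2: F(3) - F(-2)=279/4 - (6)=255/4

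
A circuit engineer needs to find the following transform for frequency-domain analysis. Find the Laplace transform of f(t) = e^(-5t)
L{e^(at)}=1/(s-a)
L{e^(-5t)}=1/(s + 5)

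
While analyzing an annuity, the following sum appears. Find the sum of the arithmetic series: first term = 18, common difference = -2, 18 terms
Last term: a_n = 18 + (18 - 1)·-2 = -16
Sum = n(a_1 + a_n)/2 = 18(18 + (-16))/2 = 18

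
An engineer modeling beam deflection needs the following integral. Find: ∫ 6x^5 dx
Using power rule: ∫ 6x^5 dx=6/6 x^6 + C=x^6 + C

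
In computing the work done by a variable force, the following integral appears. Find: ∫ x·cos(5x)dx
By parts: u=x, dv=cos(5x) dx
du=dx, v=sin(5x)/5
=x·sin(5x)/5+cos(5x)/5²+C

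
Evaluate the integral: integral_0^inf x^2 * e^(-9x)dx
This is a Gamma integral. Substitute u=9x (du=9 dx):
integral_0^inf x^2*e^(-9x) dx=(1/9^3) integral_0^inf u^2*e^(-u) du
=Gamma(3)/9^3=2!/9^3=2/729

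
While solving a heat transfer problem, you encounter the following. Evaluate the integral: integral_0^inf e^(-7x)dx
integral_0^inf e^(-7x) dx = [-1/7*e^(-7x)]_0^inf
= 0 - (-1/7) = 1/7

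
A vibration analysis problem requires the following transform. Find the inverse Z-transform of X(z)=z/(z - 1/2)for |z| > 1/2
Standard pair: z/(z-a) <-> a^n * u[n] for causal signals
With a=1/2: x[n]=(1/2)^n * u[n]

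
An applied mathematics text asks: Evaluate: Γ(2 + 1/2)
Γ(n + 1/2)=(2n)!√π/(4^n·n!)
=24√π/(16·2)=(3/4)·√π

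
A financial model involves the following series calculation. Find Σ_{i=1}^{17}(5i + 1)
= 5·Σ i + 1·17 = 5·153 + 17 = 782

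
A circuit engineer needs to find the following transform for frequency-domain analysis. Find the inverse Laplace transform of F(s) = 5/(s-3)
L^(-1){5/(s-a)} = c·e^(at)
Here a = 3, c = 5

Answer: 5e^(3t)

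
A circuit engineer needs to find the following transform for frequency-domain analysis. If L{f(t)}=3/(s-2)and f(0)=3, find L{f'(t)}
L{f'(t)} = s·F(s) - f(0) = 3s/(s-2) - 3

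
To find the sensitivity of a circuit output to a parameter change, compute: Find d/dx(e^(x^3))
Chain rule: d/dx[e^u]=e^u · u' where u=x^3
u'=3x^2

Answer: 3x^2·e^(x^3)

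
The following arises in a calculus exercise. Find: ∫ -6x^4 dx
Using power rule: ∫ -6x^4 dx=-6/5 x^5 + C=(-6/5)x^5 + C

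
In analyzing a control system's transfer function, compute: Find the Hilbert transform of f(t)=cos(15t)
The Hilbert transform shifts each frequency component by -pi/2.
H{cos(wt)}=sin(wt)
With w=15: H{cos(15t)}=sin(15t)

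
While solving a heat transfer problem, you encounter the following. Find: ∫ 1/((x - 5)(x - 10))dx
Partial fractions: 1/((x-5)(x-10)) = A/(x-5) + B/(x-10)
A = -1/5, B = 1/5
∫ [-1/5· 1/(x-5) + 1/5· 1/(x-10)] dx
= (1/5)[ln|x-10| - ln|x-5|] + C

Answer: (1/5)·ln|(x-10)/(x-5)| + C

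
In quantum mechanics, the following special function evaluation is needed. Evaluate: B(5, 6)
B(x,y)=Γ(x)Γ(y)/Γ(x + y)=(x-1)!(y-1)!/(x + y-1)!
B(5,6)=4!·5!/10!=1/1260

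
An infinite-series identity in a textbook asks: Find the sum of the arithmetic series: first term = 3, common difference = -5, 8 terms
Last term: a_n = 3+(8-1)·-5 = -32
Sum = n(a_1+a_n)/2 = 8(3+(-32))/2 = -116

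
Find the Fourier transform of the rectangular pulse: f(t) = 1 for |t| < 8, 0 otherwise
F(omega) = integral from -8 to 8 of e^(-j * omega * t) dt
= 2 * sin(8 * omega)/omega = 16 * sinc(8 * omega/pi)

Answer: 2 * sin(8 * omega)/omega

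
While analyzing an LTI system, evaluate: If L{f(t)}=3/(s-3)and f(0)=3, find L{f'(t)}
L{f'(t)} = s·F(s) - f(0) = 3s/(s-3) - 3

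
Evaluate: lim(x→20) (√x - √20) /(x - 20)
Multiply by conjugate (√x+√20)/(√x+√20):
= (x - 20)/((x - 20)(√x+√20)) = 1/(√x+√20)
As x → 20: 1/(2√20)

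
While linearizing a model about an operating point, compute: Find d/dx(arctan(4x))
d/dx[arctan(u)]=u'/(1 + u²), u=4x, u'=4

Answer: 4/(1 + 16x²)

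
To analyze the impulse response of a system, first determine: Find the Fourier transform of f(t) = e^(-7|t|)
Using the standard pair: F{e^(-a|t|)}=2a/(a^2+omega^2)
With a=7: F(omega)=14/(49+omega^2)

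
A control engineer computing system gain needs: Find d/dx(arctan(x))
d/dx[arctan(u)] = u'/(1+u²), u = x, u' = 1

Answer: 1/(1+x²)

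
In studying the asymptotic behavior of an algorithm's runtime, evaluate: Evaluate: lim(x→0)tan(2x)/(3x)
tan(u) ≈ u for small u:
tan(2x)/(3x) ≈ 2x/(3x) = 2/3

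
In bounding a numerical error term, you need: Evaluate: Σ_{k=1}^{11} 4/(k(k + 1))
Partial fractions: 4/(k(k+1))=4/k - 4/(k+1)
Telescoping sum: 4(1-1/12)=4·11/12

Answer: 11/3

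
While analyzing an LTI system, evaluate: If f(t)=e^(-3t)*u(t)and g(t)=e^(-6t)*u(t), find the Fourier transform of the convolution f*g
By the convolution theorem: F{f*g}=F(omega)*G(omega)
F(omega)=1/(3+j*omega), G(omega)=1/(6+j*omega)
F{f*g}=1/((3+j*omega)(6+j*omega))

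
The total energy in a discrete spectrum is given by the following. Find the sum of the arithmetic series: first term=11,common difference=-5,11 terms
Last term: a_n=11+(11-1)·-5=-39
Sum=n(a_1+a_n)/2=11(11+(-39))/2=-154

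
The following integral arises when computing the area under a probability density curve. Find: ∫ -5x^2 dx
Using power rule: ∫ -5x^2 dx=-5/3 x^3+C=(-5/3)x^3+C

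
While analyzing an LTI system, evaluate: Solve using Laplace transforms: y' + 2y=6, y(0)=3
Take L of both sides: sY(s) - 3 + 2Y(s)=6/s
Y(s)(s + 2)=6/s + 3
Y(s)=6/(s(s + 2)) + 3/(s + 2)
Partial fractions: 6/(s(s + 2))=3/s - 3/(s + 2)
So Y(s)=3/s
Inverse transform (L^(-1){1/s}=1, L^(-1){1/(s + 2)}=e^(-2t)):

Answer: y(t)=3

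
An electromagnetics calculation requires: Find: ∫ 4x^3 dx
Using power rule: ∫ 4x^3 dx = 4/4 x^4+C = x^4+C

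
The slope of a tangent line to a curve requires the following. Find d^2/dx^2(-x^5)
Apply power rule 2 times:
d^1: -5x^4
d^2: -20x^3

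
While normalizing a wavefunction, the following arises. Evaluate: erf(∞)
erf(∞) = 1 (the error function converges to 1)

Answer: 1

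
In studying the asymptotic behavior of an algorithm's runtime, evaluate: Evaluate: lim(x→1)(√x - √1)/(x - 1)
Multiply by conjugate (√x + √1)/(√x + √1):
= (x - 1)/((x - 1)(√x + √1)) = 1/(√x + √1)
As x → 1: 1/(2√1)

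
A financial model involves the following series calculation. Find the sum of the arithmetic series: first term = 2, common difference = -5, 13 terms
Last term: a_n=2 + (13 - 1)·-5=-58
Sum=n(a_1 + a_n)/2=13(2 + (-58))/2=-364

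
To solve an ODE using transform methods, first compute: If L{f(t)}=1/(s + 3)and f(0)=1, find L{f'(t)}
L{f'(t)}=s·F(s) - f(0)=s/(s + 3) - 1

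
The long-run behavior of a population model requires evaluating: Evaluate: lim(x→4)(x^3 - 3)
Polynomial is continuous, so substitute x = 4:
1·4^3-3 = 61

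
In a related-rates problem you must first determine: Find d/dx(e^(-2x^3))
Chain rule: d/dx[e^u]=e^u · u' where u=-2x^3
u'=-6x^2

Answer: -6x^2·e^(-2x^3)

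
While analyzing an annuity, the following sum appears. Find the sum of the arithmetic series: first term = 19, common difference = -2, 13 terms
Last term: a_n=19 + (13 - 1)·-2=-5
Sum=n(a_1 + a_n)/2=13(19 + (-5))/2=91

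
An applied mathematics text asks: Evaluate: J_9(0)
J_n(0) = 0 for all n > 0 (Bessel function of first kind)
J_9(0) = 0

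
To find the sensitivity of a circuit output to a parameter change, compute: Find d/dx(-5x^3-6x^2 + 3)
Power rule: d/dx(ax^n) = n·a·x^(n-1)
Term by term: -15·x^2-12·x

Answer: -15x^2-12x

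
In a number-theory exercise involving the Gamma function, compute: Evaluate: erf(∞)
erf(∞)=1 (the error function converges to 1)

Answer: 1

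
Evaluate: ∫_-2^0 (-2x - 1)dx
Step 1: Find antiderivative F(x) = -x^2 - x
Step 2: F(0) - F(-2) = 0 - (-2) = 2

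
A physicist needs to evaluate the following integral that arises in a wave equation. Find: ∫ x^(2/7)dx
Power rule: ∫ x^(2/7) dx=x^(9/7)/(9/7)+C

Answer: (7/9)·x^(9/7)+C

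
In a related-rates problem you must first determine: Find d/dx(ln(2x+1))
Chain rule: d/dx[ln(u)]=u'/u where u=2x + 1
u'=2

Answer: (2)/(2x + 1)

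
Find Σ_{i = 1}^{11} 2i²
=2·n(n+1)(2n+1)/6=2·11·12·23/6=1012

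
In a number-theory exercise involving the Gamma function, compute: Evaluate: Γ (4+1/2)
Γ(n+1/2) = (2n)!√π/(4^n·n!)
= 40320√π/(256·24) = (105/16)·√π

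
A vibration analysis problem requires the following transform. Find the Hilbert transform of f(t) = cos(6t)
The Hilbert transform shifts each frequency component by -pi/2.
H{cos(wt)} = sin(wt)
With w = 6: H{cos(6t)} = sin(6t)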